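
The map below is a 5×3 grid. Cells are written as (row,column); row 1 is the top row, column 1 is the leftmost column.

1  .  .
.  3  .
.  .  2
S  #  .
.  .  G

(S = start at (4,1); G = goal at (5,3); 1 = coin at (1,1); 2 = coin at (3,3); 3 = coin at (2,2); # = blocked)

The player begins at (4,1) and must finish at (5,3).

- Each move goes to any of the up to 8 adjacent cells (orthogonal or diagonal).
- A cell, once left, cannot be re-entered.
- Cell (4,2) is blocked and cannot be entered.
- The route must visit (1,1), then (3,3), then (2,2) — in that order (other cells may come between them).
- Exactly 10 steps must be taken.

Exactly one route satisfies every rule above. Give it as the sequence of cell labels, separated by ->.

The waypoints must appear in the order (1,1), (3,3), (2,2), with no cell reused.
Route from (4,1): 3× up (reaching (1,1)), right to (1,2), down-right to (2,3), down to (3,3), up-left to (2,2), down to (3,2), down-right to (4,3), down to (5,3) — 10 moves in all.
Check: order respected (1 at step 3, 2 at step 6, 3 at step 7); 10 moves as required.

(4,1) -> (3,1) -> (2,1) -> (1,1) -> (1,2) -> (2,3) -> (3,3) -> (2,2) -> (3,2) -> (4,3) -> (5,3)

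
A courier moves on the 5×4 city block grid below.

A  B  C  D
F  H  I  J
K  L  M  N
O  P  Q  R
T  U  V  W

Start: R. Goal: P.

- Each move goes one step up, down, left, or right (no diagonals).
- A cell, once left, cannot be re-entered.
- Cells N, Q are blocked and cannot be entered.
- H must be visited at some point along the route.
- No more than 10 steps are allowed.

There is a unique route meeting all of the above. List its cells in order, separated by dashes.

R - W - V - U - T - O - K - F - H - L - P

The budget equals the shortest possible length, so every move has to be on a shortest route through the required cells.
Route from R: down 1 to W, left 3 to T, up 3 to F, right 1 to H, down 2 to P — 10 moves in all.
Check: all required cells visited; 10 ≤ 10 moves.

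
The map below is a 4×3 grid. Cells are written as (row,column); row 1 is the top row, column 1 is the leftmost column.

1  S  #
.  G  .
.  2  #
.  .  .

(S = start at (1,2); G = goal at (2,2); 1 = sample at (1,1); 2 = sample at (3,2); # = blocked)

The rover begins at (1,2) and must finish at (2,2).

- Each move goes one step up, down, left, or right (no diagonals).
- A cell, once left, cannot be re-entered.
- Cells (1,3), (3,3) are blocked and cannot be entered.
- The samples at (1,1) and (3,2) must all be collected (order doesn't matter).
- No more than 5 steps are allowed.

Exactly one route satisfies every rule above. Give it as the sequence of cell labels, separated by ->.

(1,2) -> (1,1) -> (2,1) -> (3,1) -> (3,2) -> (2,2)

The budget equals the shortest possible length, so every move has to be on a shortest route through the required cells.
Route from (1,2): left to (1,1), 2× down (reaching (3,1)), right to (3,2), up to (2,2) — 5 moves in all.
Check: all required cells visited; 5 ≤ 5 moves.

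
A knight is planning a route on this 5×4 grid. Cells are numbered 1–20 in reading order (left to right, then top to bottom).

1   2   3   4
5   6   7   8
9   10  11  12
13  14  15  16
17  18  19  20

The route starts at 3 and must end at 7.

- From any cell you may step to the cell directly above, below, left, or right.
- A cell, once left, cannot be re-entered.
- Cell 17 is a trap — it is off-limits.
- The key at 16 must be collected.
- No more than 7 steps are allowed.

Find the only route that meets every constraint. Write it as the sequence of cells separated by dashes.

3 - 4 - 8 - 12 - 16 - 15 - 11 - 7

The 7-move cap with required stops at 16 leaves no slack for detours.
Route from 3: right to 4, 3× down (reaching 16), left to 15, 2× up (reaching 7) — 7 moves in all.
Check: all required cells visited; 7 ≤ 7 moves.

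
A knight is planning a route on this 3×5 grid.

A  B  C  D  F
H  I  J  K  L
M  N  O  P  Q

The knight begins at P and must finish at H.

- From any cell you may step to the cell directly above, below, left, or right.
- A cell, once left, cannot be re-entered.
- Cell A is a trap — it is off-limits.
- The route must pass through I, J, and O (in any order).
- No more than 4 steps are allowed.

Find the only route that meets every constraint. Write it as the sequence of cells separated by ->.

P -> O -> J -> I -> H

Any route must reach I, J, and O and still end at H within 4 moves, so the order of the required stops is forced.
Route from P: left to O, up to J, 2× left (reaching H) — 4 moves in all.
Check: all required cells visited; 4 ≤ 4 moves.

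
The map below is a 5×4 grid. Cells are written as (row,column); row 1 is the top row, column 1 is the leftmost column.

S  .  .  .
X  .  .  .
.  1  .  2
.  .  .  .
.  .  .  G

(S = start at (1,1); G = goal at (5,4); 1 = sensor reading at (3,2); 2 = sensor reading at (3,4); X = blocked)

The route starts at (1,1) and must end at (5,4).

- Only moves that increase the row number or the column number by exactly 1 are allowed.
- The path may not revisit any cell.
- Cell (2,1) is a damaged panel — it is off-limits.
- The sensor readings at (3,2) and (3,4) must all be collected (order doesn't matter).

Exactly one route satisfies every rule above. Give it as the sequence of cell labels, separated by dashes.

(1,1) - (1,2) - (2,2) - (3,2) - (3,3) - (3,4) - (4,4) - (5,4)

Moves only go right or down, so the column and row indices never decrease.
Route from (1,1): right to (1,2), 2× down (reaching (3,2)), 2× right (reaching (3,4)), 2× down (reaching (5,4)) — 7 moves in all.
Check: all required cells visited.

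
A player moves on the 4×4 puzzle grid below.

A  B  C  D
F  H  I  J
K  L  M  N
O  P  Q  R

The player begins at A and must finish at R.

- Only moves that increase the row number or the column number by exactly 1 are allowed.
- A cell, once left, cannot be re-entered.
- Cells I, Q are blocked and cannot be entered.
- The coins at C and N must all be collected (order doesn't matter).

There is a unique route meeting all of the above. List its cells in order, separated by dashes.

A - B - C - D - J - N - R

Moves only go right or down, so the column and row indices never decrease.
Route from A: 3× right (reaching D), 3× down (reaching R) — 6 moves in all.
Check: all required cells visited.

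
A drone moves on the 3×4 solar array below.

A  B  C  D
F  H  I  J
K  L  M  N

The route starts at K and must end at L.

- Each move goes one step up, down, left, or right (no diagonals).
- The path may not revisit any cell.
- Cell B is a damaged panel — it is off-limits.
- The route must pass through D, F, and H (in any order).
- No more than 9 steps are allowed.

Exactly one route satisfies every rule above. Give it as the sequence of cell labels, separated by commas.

Any route must reach D, F, and H and still end at L within 9 moves, so the order of the required stops is forced.
Route from K: up 1 to F, right 2 to I, up 1 to C, right 1 to D, down 2 to N, left 2 to L — 9 moves in all.
Check: all required cells visited; 9 ≤ 9 moves.

K, F, H, I, C, D, J, N, M, L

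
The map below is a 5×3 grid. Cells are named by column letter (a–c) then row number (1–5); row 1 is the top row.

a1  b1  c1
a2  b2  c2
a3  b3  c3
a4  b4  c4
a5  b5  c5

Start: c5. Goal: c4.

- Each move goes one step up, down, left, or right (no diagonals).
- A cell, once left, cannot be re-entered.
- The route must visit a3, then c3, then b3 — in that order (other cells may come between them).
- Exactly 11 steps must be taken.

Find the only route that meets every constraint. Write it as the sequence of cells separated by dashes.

The waypoints must appear in the order a3, c3, b3, with no cell reused.
Route from c5: 2× left (reaching a5), 3× up (reaching a2), 2× right (reaching c2), down to c3, left to b3, down to b4, right to c4 — 11 moves in all.
Check: order respected (a3 at step 4, c3 at step 8, b3 at step 9); 11 moves as required.

c5 - b5 - a5 - a4 - a3 - a2 - b2 - c2 - c3 - b3 - b4 - c4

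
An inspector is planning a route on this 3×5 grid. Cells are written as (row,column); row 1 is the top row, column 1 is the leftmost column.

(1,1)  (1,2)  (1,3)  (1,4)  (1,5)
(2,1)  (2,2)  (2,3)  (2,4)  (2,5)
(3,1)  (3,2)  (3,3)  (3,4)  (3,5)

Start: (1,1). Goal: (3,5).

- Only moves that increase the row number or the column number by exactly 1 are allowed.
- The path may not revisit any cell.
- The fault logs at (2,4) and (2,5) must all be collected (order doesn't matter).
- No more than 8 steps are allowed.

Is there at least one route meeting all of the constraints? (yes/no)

One route that works: (1,1) → (2,1) → (2,2) → (2,3) → (2,4) → (2,5) → (3,5).

yes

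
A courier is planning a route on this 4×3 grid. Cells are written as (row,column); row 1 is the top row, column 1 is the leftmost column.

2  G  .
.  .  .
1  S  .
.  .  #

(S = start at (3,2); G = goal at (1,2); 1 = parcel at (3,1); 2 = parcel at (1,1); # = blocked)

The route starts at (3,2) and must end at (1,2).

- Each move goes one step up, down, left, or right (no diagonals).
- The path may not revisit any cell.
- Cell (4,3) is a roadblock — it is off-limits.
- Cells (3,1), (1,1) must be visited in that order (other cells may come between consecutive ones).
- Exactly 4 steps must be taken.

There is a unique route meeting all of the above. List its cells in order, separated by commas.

The waypoints must appear in the order (3,1), (1,1), with no cell reused.
Route from (3,2): left 1 to (3,1), up 2 to (1,1), right 1 to (1,2) — 4 moves in all.
Check: order respected (1 at step 1, 2 at step 3); 4 moves as required.

(3,2), (3,1), (2,1), (1,1), (1,2)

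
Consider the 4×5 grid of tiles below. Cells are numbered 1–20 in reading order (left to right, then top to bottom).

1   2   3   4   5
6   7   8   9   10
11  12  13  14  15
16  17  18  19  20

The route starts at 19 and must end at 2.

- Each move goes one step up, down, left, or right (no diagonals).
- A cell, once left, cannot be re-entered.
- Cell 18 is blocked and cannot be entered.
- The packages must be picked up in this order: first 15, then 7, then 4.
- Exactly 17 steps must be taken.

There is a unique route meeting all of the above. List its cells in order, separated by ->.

The waypoints must appear in the order 15, 7, 4, with no cell reused.
Route from 19: right to 20, up to 15, 3× left (reaching 12), down to 17, left to 16, 2× up (reaching 6), 4× right (reaching 10), up to 5, 3× left (reaching 2) — 17 moves in all.
Check: order respected (15 at step 2, 7 at step 10, 4 at step 15); 17 moves as required.

19 -> 20 -> 15 -> 14 -> 13 -> 12 -> 17 -> 16 -> 11 -> 6 -> 7 -> 8 -> 9 -> 10 -> 5 -> 4 -> 3 -> 2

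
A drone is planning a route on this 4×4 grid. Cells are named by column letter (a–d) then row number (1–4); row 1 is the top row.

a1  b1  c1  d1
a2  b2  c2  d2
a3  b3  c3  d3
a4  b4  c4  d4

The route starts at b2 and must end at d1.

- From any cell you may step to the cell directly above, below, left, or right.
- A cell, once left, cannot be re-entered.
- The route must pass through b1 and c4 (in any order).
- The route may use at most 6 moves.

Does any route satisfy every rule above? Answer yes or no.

Even ignoring the no-revisit rule, getting from b2 to d1, taking the cheapest ordering b2 → c4 → b1 → d1 needs at least 3 + 4 + 2 = 9 moves (Manhattan distance per leg), which exceeds the 6-move limit.

no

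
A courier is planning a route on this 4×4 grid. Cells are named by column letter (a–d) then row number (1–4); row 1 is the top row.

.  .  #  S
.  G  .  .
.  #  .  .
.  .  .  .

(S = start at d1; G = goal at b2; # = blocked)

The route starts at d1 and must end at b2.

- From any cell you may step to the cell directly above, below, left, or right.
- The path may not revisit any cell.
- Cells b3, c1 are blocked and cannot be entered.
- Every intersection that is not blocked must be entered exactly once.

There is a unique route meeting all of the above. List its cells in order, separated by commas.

d1, d2, c2, c3, d3, d4, c4, b4, a4, a3, a2, a1, b1, b2

Need to visit all 14 open cells exactly once, starting at d1 and ending at b2.
Cell d4 has only two open neighbours (d3 and c4), so the path must pass straight through it: one of those is the cell it's entered from and the other is where it exits.
Route from d1: down to d2, left to c2, down to c3, right to d3, down to d4, 3× left (reaching a4), 3× up (reaching a1), right to b1, down to b2 — 13 moves in all.
Check: all 14 open cells covered.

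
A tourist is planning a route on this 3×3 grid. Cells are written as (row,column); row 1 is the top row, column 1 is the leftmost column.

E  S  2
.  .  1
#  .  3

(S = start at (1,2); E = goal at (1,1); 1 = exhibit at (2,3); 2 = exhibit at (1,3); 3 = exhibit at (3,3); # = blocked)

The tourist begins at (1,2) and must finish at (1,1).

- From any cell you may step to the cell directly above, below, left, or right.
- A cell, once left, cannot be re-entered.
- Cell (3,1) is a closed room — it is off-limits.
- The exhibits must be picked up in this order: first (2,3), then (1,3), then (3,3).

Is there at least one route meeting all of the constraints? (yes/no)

Ignoring the required order, 1 revisit-free route from (1,2) to (1,1) passes through all of (2,3), (1,3), and (3,3); the waypoint orders that occur are (1,3) → (2,3) → (3,3) (1) — never (2,3) → (1,3) → (3,3).

no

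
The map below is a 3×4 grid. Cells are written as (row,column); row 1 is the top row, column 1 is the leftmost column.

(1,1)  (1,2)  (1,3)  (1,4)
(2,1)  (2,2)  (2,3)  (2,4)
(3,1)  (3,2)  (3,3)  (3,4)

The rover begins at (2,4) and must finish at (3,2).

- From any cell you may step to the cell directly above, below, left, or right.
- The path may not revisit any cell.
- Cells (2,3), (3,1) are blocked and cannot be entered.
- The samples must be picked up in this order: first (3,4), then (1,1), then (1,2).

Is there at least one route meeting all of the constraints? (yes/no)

Even ignoring the required order, no revisit-free route from (2,4) to (3,2) manages to pass through all of (3,4), (1,1), and (1,2): branching out from (2,4), every path either misses one of them or, having collected them, can no longer reach (3,2) without re-entering a cell.

no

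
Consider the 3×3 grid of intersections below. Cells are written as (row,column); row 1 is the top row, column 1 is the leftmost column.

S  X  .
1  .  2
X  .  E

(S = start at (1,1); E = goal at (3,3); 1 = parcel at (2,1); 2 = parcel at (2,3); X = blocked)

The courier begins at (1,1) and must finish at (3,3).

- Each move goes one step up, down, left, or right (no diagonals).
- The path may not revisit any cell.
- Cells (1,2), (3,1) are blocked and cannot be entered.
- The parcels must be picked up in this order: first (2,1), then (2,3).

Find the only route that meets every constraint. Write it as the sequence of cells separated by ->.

The waypoints must appear in the order (2,1), (2,3), with no cell reused.
Route from (1,1): down to (2,1), 2× right (reaching (2,3)), down to (3,3) — 4 moves in all.
Check: order respected (1 at step 1, 2 at step 3).

(1,1) -> (2,1) -> (2,2) -> (2,3) -> (3,3)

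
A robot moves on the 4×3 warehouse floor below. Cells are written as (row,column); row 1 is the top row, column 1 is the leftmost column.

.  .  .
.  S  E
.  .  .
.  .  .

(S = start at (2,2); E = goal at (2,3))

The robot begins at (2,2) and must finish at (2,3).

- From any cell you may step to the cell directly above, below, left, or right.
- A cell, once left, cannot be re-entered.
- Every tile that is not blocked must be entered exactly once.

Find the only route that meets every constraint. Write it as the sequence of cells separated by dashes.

Need to visit all 12 open cells exactly once, starting at (2,2) and ending at (2,3).
Cell (1,1) has only two open neighbours ((2,1) and (1,2)), so the path must pass straight through it: one of those is the cell it's entered from and the other is where it exits.
Route from (2,2): down 1 to (3,2), right 1 to (3,3), down 1 to (4,3), left 2 to (4,1), up 3 to (1,1), right 2 to (1,3), down 1 to (2,3) — 11 moves in all.
Check: all 12 open cells covered.

(2,2) - (3,2) - (3,3) - (4,3) - (4,2) - (4,1) - (3,1) - (2,1) - (1,1) - (1,2) - (1,3) - (2,3)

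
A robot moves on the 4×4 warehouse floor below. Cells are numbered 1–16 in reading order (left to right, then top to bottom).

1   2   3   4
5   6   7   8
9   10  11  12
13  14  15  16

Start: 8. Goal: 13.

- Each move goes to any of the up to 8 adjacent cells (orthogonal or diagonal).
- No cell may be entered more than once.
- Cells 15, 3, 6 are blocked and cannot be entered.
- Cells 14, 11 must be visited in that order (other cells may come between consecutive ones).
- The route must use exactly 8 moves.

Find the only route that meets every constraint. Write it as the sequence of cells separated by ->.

8 -> 7 -> 2 -> 5 -> 9 -> 14 -> 11 -> 10 -> 13

The waypoints must appear in the order 14, 11, with no cell reused.
Route from 8: left to 7, up-left to 2, down-left to 5, down to 9, down-right to 14, up-right to 11, left to 10, down-left to 13 — 8 moves in all.
Check: order respected (14 at step 5, 11 at step 6); 8 moves as required.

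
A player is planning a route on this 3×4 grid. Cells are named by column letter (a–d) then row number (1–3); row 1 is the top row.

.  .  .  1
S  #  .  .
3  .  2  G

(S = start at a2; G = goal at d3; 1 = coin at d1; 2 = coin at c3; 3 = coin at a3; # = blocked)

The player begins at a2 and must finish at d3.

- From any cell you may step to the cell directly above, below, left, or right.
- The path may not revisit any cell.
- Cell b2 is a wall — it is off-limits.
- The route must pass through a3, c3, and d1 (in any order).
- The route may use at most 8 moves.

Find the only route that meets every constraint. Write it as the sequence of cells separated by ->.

a2 -> a3 -> b3 -> c3 -> c2 -> c1 -> d1 -> d2 -> d3

The 8-move cap with required stops at a3, c3, d1 leaves no slack for detours.
Route from a2: down to a3, 2× right (reaching c3), 2× up (reaching c1), right to d1, 2× down (reaching d3) — 8 moves in all.
Check: all required cells visited; 8 ≤ 8 moves.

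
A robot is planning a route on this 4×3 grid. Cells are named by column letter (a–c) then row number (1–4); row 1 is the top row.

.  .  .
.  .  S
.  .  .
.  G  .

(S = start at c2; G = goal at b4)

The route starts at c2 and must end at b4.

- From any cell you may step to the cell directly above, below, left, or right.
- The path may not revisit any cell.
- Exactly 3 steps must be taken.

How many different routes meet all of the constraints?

3

Need simple routes of exactly 3 moves from c2 to b4 (Manhattan distance 3, so 0 moves are spent on a detour and 0 undoing it).
Enumerating: c2 c3 c4 b4 | c2 c3 b3 b4 | c2 b2 b3 b4.
That gives 3 routes.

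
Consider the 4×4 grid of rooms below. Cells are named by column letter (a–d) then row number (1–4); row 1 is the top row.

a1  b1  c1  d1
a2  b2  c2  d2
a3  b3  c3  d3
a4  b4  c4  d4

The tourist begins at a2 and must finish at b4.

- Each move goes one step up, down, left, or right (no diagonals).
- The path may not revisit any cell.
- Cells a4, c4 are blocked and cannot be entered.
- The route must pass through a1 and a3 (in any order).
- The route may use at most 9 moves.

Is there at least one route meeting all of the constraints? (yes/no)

no

Exhausting the options from a2, every branch either dead-ends against blocked cells, would have to re-enter a cell already used, runs past the 9-move limit, or reaches the goal with a constraint still unmet.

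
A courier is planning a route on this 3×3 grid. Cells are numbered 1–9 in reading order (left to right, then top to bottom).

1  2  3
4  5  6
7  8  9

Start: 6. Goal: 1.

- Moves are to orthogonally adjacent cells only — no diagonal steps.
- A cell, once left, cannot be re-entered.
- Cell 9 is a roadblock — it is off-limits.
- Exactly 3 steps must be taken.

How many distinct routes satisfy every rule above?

Need simple routes of exactly 3 moves from 6 to 1 (Manhattan distance 3, so 0 moves are spent on a detour and 0 undoing it).
Enumerating: 6 3 2 1 | 6 5 2 1 | 6 5 4 1.
That gives 3 routes.

3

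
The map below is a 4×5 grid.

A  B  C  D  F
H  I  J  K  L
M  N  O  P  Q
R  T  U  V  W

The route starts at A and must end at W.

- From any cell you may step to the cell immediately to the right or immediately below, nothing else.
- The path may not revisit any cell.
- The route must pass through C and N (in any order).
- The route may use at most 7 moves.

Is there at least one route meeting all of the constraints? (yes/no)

no

N is below but to the left of C: going C → N would need a leftward move and N → C an upward move, so no right/down-only route can visit both required cells.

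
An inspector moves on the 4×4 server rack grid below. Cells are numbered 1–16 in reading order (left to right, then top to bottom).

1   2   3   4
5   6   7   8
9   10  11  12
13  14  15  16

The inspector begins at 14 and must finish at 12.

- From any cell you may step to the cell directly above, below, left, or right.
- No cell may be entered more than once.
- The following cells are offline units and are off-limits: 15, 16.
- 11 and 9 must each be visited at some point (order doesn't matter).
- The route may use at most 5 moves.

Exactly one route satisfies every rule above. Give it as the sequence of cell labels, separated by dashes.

The budget equals the shortest possible length, so every move has to be on a shortest route through the required cells.
Route from 14: left to 13, up to 9, 3× right (reaching 12) — 5 moves in all.
Check: all required cells visited; 5 ≤ 5 moves.

14 - 13 - 9 - 10 - 11 - 12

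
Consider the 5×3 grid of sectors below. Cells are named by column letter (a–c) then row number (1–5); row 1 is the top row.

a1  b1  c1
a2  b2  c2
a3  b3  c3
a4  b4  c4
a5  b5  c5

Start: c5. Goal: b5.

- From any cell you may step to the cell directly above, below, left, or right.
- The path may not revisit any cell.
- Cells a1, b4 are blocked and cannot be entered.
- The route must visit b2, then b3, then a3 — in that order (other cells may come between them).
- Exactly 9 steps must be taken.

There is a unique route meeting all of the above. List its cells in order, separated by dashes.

The waypoints must appear in the order b2, b3, a3, with no cell reused.
Route from c5: 3× up (reaching c2), left to b2, down to b3, left to a3, 2× down (reaching a5), right to b5 — 9 moves in all.
Check: order respected (b2 at step 4, b3 at step 5, a3 at step 6); 9 moves as required.

c5 - c4 - c3 - c2 - b2 - b3 - a3 - a4 - a5 - b5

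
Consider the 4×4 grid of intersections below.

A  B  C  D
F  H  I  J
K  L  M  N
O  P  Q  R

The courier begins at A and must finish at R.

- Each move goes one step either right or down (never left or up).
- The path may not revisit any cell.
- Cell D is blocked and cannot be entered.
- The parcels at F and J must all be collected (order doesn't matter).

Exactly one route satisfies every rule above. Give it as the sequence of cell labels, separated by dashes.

Moves only go right or down, so the column and row indices never decrease.
Route from A: down to F, 3× right (reaching J), 2× down (reaching R) — 6 moves in all.
Check: all required cells visited.

A - F - H - I - J - N - R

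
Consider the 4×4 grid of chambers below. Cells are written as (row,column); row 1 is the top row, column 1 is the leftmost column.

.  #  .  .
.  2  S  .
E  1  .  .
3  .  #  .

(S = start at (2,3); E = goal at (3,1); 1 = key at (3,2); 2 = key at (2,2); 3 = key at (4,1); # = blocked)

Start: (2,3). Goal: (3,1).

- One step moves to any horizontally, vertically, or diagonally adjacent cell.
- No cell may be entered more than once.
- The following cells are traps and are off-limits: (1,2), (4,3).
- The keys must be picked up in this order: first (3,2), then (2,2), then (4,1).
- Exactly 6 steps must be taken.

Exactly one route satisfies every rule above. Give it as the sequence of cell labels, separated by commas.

(2,3), (3,2), (2,2), (3,3), (4,2), (4,1), (3,1)

The waypoints must appear in the order (3,2), (2,2), (4,1), with no cell reused.
Route from (2,3): down-left to (3,2), up to (2,2), down-right to (3,3), down-left to (4,2), left to (4,1), up to (3,1) — 6 moves in all.
Check: order respected (1 at step 1, 2 at step 2, 3 at step 5); 6 moves as required.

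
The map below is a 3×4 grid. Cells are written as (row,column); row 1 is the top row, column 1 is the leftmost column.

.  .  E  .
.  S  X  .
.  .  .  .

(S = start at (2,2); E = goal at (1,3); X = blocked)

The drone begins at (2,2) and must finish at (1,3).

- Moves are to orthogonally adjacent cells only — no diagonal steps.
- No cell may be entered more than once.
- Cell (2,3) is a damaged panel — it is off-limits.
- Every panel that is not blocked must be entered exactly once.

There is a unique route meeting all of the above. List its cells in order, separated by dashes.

(2,2) - (1,2) - (1,1) - (2,1) - (3,1) - (3,2) - (3,3) - (3,4) - (2,4) - (1,4) - (1,3)

Need to visit all 11 open cells exactly once, starting at (2,2) and ending at (1,3).
Route from (2,2): up to (1,2), left to (1,1), 2× down (reaching (3,1)), 3× right (reaching (3,4)), 2× up (reaching (1,4)), left to (1,3) — 10 moves in all.
Check: all 11 open cells covered.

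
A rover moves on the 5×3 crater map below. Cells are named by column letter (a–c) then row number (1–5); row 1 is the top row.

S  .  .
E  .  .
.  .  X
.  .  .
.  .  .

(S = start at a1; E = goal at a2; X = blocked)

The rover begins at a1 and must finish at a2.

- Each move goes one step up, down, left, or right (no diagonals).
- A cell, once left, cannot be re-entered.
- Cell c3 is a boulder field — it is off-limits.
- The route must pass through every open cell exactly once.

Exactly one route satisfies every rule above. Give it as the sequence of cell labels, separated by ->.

Need to visit all 14 open cells exactly once, starting at a1 and ending at a2.
Cell c2 has only two open neighbours (c1 and b2), so the path must pass straight through it: one of those is the cell it's entered from and the other is where it exits.
Route from a1: right 2 to c1, down 1 to c2, left 1 to b2, down 2 to b4, right 1 to c4, down 1 to c5, left 2 to a5, up 3 to a2 — 13 moves in all.
Check: all 14 open cells covered.

a1 -> b1 -> c1 -> c2 -> b2 -> b3 -> b4 -> c4 -> c5 -> b5 -> a5 -> a4 -> a3 -> a2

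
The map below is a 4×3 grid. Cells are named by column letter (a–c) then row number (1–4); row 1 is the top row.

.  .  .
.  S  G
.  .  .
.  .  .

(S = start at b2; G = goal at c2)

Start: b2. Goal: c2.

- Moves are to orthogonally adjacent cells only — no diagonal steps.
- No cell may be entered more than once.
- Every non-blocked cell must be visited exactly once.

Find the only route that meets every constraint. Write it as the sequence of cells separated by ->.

Need to visit all 12 open cells exactly once, starting at b2 and ending at c2.
Cell c1 has only two open neighbours (c2 and b1), so the path must pass straight through it: one of those is the cell it's entered from and the other is where it exits.
Route from b2: down 1 to b3, right 1 to c3, down 1 to c4, left 2 to a4, up 3 to a1, right 2 to c1, down 1 to c2 — 11 moves in all.
Check: all 12 open cells covered.

b2 -> b3 -> c3 -> c4 -> b4 -> a4 -> a3 -> a2 -> a1 -> b1 -> c1 -> c2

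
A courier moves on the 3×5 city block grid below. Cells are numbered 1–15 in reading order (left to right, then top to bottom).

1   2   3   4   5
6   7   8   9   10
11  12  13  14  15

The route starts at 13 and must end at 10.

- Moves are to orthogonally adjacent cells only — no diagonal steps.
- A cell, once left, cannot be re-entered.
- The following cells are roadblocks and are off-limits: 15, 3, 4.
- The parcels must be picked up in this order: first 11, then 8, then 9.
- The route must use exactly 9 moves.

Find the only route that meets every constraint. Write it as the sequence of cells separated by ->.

The waypoints must appear in the order 11, 8, 9, with no cell reused.
Route from 13: 2× left (reaching 11), 2× up (reaching 1), right to 2, down to 7, 3× right (reaching 10) — 9 moves in all.
Check: order respected (11 at step 2, 8 at step 7, 9 at step 8); 9 moves as required.

13 -> 12 -> 11 -> 6 -> 1 -> 2 -> 7 -> 8 -> 9 -> 10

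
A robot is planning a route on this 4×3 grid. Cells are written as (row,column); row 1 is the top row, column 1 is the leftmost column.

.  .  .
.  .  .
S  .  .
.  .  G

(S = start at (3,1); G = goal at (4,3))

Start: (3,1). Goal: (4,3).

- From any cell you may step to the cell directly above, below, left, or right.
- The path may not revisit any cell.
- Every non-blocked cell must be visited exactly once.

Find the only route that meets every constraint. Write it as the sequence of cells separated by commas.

Need to visit all 12 open cells exactly once, starting at (3,1) and ending at (4,3).
Cell (4,1) has only two open neighbours ((3,1) and (4,2)), so the path must pass straight through it: one of those is the cell it's entered from and the other is where it exits.
Route from (3,1): down to (4,1), right to (4,2), 2× up (reaching (2,2)), left to (2,1), up to (1,1), 2× right (reaching (1,3)), 3× down (reaching (4,3)) — 11 moves in all.
Check: all 12 open cells covered.

(3,1), (4,1), (4,2), (3,2), (2,2), (2,1), (1,1), (1,2), (1,3), (2,3), (3,3), (4,3)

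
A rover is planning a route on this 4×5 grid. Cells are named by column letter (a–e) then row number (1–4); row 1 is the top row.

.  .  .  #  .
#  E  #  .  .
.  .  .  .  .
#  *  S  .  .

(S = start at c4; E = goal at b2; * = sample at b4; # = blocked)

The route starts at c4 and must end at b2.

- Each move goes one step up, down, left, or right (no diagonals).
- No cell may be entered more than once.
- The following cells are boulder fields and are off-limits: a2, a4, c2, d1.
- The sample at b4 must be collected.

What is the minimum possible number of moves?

3

Any route passes through b4 somewhere between c4 and b2. Summing Manhattan distances along the two legs (c4 → b4 → b2) gives a lower bound of 1 + 2 = 3 moves.
A route of 3 moves achieves this: c4 → b4 → b3 → b2.
Since 3 matches the lower bound, it is optimal.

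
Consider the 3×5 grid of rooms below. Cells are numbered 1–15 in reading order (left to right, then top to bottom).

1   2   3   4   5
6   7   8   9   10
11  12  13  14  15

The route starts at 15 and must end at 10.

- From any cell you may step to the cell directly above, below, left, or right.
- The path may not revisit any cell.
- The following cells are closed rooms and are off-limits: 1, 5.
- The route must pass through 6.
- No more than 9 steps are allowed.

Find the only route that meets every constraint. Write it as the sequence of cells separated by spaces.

15 14 13 12 11 6 7 8 9 10

The 9-move cap with required stops at 6 leaves no slack for detours.
Route from 15: 4× left (reaching 11), up to 6, 4× right (reaching 10) — 9 moves in all.
Check: all required cells visited; 9 ≤ 9 moves.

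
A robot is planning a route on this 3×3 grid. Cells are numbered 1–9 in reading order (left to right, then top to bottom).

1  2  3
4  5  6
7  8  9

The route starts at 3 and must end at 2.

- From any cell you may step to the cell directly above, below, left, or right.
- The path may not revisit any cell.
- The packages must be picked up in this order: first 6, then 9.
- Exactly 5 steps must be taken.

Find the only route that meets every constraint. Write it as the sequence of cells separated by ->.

The waypoints must appear in the order 6, 9, with no cell reused.
Route from 3: down 2 to 9, left 1 to 8, up 2 to 2 — 5 moves in all.
Check: order respected (6 at step 1, 9 at step 2); 5 moves as required.

3 -> 6 -> 9 -> 8 -> 5 -> 2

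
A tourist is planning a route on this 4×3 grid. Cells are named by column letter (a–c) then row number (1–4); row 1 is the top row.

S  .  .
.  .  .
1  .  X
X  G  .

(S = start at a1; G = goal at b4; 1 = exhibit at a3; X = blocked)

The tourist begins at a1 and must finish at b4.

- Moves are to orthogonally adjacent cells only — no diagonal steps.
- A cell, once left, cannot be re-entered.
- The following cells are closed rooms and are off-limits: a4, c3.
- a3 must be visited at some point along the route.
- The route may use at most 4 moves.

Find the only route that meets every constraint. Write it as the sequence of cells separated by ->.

Any route must reach a3 and still end at b4 within 4 moves, so the order of the required stops is forced.
Route from a1: 2× down (reaching a3), right to b3, down to b4 — 4 moves in all.
Check: all required cells visited; 4 ≤ 4 moves.

a1 -> a2 -> a3 -> b3 -> b4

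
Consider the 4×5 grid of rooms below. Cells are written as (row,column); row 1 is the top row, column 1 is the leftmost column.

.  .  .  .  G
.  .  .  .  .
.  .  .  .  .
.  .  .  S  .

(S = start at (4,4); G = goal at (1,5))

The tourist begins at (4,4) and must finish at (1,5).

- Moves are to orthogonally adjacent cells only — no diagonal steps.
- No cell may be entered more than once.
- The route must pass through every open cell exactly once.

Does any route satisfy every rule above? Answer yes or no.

Colour the cells like a checkerboard: each orthogonal step flips colour, so a Hamiltonian route alternates colours. Here there are 10 cells of one colour and 10 of the other, with start on the same colour as the goal — the counts and endpoints can't be arranged into an alternating sequence of length 20, so no Hamiltonian route exists.

no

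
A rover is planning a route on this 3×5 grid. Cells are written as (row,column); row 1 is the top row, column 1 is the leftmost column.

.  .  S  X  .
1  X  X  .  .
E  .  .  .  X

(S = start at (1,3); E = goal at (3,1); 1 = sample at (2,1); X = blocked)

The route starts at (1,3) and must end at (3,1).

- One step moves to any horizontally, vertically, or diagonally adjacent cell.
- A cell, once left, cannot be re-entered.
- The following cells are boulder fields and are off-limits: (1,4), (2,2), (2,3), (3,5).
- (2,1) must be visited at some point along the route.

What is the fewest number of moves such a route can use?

Any route passes through (2,1) somewhere between (1,3) and (3,1). Summing Chebyshev distances along the two legs ((1,3) → (2,1) → (3,1)) gives a lower bound of 2 + 1 = 3 moves.
A route of 3 moves achieves this: (1,3) → (1,2) → (2,1) → (3,1).
Since 3 matches the lower bound, it is optimal.

3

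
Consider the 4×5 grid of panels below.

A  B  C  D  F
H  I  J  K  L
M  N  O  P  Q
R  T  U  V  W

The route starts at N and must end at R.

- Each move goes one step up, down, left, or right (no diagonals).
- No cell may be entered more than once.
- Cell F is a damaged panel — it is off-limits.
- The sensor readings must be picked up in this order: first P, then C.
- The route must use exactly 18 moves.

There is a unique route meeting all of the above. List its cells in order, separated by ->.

N -> T -> U -> O -> P -> V -> W -> Q -> L -> K -> D -> C -> J -> I -> B -> A -> H -> M -> R

The waypoints must appear in the order P, C, with no cell reused.
Route from N: down 1 to T, right 1 to U, up 1 to O, right 1 to P, down 1 to V, right 1 to W, up 2 to L, left 1 to K, up 1 to D, left 1 to C, down 1 to J, left 1 to I, up 1 to B, left 1 to A, down 3 to R — 18 moves in all.
Check: order respected (P at step 4, C at step 11); 18 moves as required.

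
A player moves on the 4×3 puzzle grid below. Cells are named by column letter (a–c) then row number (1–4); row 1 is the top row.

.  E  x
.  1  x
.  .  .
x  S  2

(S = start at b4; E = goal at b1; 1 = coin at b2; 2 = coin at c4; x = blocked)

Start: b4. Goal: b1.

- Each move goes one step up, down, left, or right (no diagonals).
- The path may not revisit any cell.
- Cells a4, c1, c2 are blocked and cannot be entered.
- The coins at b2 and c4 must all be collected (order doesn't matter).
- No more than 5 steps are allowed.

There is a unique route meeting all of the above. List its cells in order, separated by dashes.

b4 - c4 - c3 - b3 - b2 - b1

The 5-move cap with required stops at b2, c4 leaves no slack for detours.
Route from b4: right 1 to c4, up 1 to c3, left 1 to b3, up 2 to b1 — 5 moves in all.
Check: all required cells visited; 5 ≤ 5 moves.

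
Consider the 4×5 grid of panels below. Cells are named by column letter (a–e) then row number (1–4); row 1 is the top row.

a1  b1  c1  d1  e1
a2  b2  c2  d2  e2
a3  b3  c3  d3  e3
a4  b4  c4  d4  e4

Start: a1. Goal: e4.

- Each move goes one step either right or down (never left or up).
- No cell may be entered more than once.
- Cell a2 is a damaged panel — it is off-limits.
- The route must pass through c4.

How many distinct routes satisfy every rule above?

4

A right/down-only route from a1 to e4 makes exactly 3 down-moves and 4 right-moves in some order.
With no other constraints that would be C(7,3) = 35 routes.
Split at c4 and multiply the segment counts (each segment already excludes blocked cells): a1→c4: 4; c4→e4: 1; product = 4.
That gives 4 routes.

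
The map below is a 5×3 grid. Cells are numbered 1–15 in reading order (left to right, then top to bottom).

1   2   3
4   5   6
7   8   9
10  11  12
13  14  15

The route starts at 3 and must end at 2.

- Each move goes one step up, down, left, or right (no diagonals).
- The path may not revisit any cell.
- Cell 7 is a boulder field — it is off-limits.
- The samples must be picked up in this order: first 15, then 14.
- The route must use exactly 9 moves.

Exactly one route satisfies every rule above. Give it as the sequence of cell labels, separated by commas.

3, 6, 9, 12, 15, 14, 11, 8, 5, 2

The waypoints must appear in the order 15, 14, with no cell reused.
Route from 3: down 4 to 15, left 1 to 14, up 4 to 2 — 9 moves in all.
Check: order respected (15 at step 4, 14 at step 5); 9 moves as required.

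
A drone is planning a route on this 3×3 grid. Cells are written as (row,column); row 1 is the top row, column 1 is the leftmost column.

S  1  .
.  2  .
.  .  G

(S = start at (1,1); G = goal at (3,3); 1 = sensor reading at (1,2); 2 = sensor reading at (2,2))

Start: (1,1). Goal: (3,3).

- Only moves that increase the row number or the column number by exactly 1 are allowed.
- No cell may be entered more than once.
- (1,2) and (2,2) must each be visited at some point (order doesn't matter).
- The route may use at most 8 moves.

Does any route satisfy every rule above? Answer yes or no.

yes

One route that works: (1,1) → (1,2) → (2,2) → (3,2) → (3,3).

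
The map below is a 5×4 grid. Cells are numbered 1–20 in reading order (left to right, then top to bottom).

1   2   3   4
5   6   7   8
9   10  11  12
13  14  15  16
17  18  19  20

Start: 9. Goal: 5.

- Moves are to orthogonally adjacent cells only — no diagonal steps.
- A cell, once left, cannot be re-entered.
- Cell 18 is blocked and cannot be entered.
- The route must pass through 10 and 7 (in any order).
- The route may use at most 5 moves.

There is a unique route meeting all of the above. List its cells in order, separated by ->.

9 -> 10 -> 11 -> 7 -> 6 -> 5

The 5-move cap with required stops at 10, 7 leaves no slack for detours.
Route from 9: 2× right (reaching 11), up to 7, 2× left (reaching 5) — 5 moves in all.
Check: all required cells visited; 5 ≤ 5 moves.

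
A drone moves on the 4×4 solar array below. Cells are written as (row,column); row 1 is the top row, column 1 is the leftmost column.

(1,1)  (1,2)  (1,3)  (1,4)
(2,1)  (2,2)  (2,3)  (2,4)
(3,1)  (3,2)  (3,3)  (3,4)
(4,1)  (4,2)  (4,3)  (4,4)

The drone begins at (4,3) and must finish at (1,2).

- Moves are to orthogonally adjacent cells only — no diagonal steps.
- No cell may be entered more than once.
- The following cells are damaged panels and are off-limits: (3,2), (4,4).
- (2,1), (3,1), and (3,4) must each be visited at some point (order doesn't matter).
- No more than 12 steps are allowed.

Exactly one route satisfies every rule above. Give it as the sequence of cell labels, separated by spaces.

(4,3) (4,2) (4,1) (3,1) (2,1) (2,2) (2,3) (3,3) (3,4) (2,4) (1,4) (1,3) (1,2)

Any route must reach (2,1), (3,1), and (3,4) and still end at (1,2) within 12 moves, so the order of the required stops is forced.
Route from (4,3): 2× left (reaching (4,1)), 2× up (reaching (2,1)), 2× right (reaching (2,3)), down to (3,3), right to (3,4), 2× up (reaching (1,4)), 2× left (reaching (1,2)) — 12 moves in all.
Check: all required cells visited; 12 ≤ 12 moves.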